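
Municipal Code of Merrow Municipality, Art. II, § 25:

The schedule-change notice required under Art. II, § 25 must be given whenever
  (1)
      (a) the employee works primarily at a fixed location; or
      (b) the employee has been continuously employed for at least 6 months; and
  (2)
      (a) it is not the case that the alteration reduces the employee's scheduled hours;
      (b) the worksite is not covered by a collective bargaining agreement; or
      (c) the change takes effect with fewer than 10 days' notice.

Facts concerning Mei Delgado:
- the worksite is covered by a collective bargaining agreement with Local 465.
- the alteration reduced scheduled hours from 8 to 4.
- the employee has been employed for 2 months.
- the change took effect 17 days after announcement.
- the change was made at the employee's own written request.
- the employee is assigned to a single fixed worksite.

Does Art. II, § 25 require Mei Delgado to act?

No — not required.

(a) fixed location — met.
(b) tenure ≥ 6 mo. — fails.
(1) = T OR F = true.
(a) not (hours reduced) — fails.
(b) no CBA — not met.
(c) < 10 days' notice — not satisfied.
(2): F OR F OR F → false.
Overall = T AND F = false.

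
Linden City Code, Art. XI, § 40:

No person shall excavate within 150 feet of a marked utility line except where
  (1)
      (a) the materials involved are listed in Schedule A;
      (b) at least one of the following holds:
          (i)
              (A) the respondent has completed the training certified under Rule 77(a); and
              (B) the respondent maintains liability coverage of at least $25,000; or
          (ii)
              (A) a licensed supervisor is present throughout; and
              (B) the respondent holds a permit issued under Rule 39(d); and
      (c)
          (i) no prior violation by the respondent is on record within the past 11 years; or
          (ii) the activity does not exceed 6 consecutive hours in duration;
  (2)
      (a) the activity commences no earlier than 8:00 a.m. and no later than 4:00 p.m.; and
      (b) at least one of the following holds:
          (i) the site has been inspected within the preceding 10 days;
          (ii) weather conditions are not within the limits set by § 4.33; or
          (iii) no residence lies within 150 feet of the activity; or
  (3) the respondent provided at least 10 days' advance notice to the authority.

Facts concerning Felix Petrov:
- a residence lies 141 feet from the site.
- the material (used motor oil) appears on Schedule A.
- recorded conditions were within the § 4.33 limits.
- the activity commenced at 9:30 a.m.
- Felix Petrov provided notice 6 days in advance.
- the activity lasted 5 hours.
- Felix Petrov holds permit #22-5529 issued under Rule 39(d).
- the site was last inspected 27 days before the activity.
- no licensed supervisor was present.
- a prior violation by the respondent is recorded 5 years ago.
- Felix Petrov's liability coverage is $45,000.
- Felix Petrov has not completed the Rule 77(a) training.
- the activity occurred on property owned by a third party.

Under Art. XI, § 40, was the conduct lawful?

No — unlawful.

(a) Schedule A material — met.
(A) training certified — not met.
(B) coverage ≥ $25,000 — holds.
So (i) is not satisfied (F AND T).
(A) supervisor present — fails.
(B) holds permit — holds.
So (ii) is not satisfied (F AND T).
(b): F OR F → false.
(i) no prior violation — not satisfied.
(ii) ≤ 6 hrs duration — satisfied.
So (c) is satisfied (F OR T).
(1) = T AND F AND T = false.
(a) start within hours — satisfied.
(i) site inspected — not satisfied.
(ii) not (weather ok) — not satisfied.
(iii) no residence in 150 ft — not satisfied.
So (b) is not satisfied (F OR F OR F).
So (2) is not satisfied (T AND F).
(3) ≥10 days' notice — fails.
Overall: F OR F OR F → false.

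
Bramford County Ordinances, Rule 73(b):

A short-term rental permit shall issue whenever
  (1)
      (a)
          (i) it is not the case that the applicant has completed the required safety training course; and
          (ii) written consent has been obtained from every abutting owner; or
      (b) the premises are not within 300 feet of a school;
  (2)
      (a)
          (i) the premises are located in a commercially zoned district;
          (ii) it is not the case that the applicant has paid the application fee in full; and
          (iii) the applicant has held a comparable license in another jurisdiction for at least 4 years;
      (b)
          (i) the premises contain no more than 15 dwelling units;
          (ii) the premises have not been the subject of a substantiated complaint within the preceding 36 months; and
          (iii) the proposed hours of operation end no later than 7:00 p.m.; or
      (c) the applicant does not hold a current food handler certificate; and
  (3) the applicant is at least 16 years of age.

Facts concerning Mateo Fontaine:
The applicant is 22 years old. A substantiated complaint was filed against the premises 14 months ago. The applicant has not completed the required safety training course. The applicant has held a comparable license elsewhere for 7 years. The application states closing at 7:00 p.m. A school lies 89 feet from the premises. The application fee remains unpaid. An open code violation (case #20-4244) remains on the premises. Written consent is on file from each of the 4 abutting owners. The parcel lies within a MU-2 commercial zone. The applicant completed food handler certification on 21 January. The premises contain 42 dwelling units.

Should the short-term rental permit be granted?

Yes — granted.

(i) not (safety training) — met.
(ii) all abutters consent — holds.
So (a) is satisfied (T AND T).
(b) ≥300 ft from school — not met.
So (1) is satisfied (T OR F).
(i) commercially zoned — met.
(ii) not (fee paid) — met.
(iii) prior license ≥ 4 yr — satisfied.
So (a) is satisfied (T AND T AND T).
(i) ≤ 15 units — not satisfied.
(ii) no complaint in 36 mo. — fails.
(iii) closes by 7 p.m. — met.
(b) = F AND F AND T = false.
(c) not (food handler cert.) — not met.
So (2) is satisfied (T OR F OR F).
(3) age ≥ 16 — satisfied.
Overall = T AND T AND T = true.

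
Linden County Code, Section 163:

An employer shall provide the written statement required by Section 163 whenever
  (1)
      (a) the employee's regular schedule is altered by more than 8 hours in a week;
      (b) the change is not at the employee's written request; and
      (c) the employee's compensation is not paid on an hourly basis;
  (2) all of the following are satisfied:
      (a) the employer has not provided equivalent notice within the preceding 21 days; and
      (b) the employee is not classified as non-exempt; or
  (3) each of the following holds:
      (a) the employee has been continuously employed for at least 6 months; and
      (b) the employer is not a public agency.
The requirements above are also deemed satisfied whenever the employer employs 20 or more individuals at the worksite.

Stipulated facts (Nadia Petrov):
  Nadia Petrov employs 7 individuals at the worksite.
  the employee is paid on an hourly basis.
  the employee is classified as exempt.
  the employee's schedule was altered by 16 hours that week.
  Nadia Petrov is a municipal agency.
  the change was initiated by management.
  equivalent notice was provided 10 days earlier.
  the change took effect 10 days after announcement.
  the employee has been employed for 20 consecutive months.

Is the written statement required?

No — not required.

(a) schedule shift > 8h — satisfied.
(b) not employee-requested — satisfied.
(c) not (hourly-paid) — not met.
So (1) is not satisfied (T AND T AND F).
(a) no recent notice — fails.
(b) not (non-exempt) — met.
(2) = F AND T = false.
(a) tenure ≥ 6 mo. — satisfied.
(b) not (public agency) — not satisfied.
So (3) is not satisfied (T AND F).
Overall = F OR F OR F = false.
Exception (≥ 20 at site) — not satisfied.
Result: main false OR exception false → false.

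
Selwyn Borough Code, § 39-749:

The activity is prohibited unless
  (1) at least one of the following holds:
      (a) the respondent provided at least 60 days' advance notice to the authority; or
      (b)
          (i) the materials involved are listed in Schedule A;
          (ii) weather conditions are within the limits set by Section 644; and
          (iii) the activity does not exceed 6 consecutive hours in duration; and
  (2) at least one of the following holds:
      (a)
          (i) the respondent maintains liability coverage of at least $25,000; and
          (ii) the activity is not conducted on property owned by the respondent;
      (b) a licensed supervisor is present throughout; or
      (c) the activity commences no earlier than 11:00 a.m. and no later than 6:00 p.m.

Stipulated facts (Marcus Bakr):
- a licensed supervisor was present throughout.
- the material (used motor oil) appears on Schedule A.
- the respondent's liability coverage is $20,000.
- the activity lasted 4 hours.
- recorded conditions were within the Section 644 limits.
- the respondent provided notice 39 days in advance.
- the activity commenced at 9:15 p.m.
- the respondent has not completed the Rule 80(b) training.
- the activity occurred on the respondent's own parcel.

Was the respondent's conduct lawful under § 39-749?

Yes — lawful.

(a) ≥60 days' notice — not met.
(i) Schedule A material — satisfied.
(ii) weather ok — satisfied.
(iii) ≤ 6 hrs duration — met.
So (b) is satisfied (T AND T AND T).
So (1) is satisfied (F OR T).
(i) coverage ≥ $25,000 — not satisfied.
(ii) not (own property) — not satisfied.
So (a) is not satisfied (F AND F).
(b) supervisor present — satisfied.
(c) start within hours — fails.
So (2) is satisfied (F OR T OR F).
Overall = T AND T = true.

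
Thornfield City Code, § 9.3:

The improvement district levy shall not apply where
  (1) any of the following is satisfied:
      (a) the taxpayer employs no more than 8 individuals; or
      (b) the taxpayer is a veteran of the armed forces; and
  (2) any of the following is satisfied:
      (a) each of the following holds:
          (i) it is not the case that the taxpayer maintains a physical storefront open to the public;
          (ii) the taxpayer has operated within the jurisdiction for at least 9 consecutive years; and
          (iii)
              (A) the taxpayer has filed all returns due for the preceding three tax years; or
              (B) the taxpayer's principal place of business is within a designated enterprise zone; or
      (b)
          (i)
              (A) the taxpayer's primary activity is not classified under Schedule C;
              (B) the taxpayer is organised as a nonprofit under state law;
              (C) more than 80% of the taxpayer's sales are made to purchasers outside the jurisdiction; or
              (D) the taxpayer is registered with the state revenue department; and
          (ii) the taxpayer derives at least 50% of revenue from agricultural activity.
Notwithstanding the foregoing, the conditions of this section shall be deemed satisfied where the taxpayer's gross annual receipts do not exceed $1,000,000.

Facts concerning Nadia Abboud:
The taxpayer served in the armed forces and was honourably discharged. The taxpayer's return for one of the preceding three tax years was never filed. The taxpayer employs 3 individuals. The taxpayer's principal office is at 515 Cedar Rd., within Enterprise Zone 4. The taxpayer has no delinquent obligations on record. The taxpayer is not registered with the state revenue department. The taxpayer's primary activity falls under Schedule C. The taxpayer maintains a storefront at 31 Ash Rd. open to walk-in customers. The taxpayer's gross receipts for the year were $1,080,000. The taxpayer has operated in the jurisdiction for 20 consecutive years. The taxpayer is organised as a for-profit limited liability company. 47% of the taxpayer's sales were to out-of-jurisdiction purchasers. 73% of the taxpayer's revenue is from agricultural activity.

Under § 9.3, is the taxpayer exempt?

No — not exempt.

(a) ≤ 8 employees — satisfied.
(b) veteran — satisfied.
(1) = T OR T = true.
(i) not (has storefront) — not met.
(ii) ≥ 9 yrs in jurisdiction — met.
(A) returns current — not met.
(B) in enterprise zone — met.
So (iii) is satisfied (F OR T).
(a): F AND T AND T → false.
(A) not (Schedule C activity) — not satisfied.
(B) nonprofit — fails.
(C) >80% out-of-jur. sales — not met.
(D) state-registered — not met.
(i) = F OR F OR F OR F = false.
(ii) ≥50% agricultural — holds.
So (b) is not satisfied (F AND T).
(2) = F OR F = false.
So Overall is not satisfied (T AND F).
Exception (receipts ≤ $1,000,000) — not satisfied.
Result: main false OR exception false → false.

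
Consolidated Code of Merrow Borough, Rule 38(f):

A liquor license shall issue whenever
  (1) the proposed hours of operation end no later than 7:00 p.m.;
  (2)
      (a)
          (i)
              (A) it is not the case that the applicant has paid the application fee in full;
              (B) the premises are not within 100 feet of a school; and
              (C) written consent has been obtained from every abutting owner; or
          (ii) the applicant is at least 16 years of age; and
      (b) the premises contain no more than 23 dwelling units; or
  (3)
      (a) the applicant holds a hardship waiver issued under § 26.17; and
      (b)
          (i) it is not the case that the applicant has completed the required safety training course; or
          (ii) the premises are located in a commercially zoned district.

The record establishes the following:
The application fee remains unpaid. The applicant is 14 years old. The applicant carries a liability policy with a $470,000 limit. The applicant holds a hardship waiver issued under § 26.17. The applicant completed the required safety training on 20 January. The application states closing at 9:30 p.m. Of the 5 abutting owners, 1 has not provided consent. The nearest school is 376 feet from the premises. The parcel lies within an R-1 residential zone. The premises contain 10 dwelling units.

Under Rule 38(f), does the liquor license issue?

(1) closes by 7 p.m. — not met.
(A) not (fee paid) — satisfied.
(B) ≥100 ft from school — met.
(C) all abutters consent — fails.
(i) = T AND T AND F = false.
(ii) age ≥ 16 — not satisfied.
(a) = F OR F = false.
(b) ≤ 23 units — satisfied.
(2) = F AND T = false.
(a) hardship waiver — holds.
(i) not (safety training) — not met.
(ii) commercially zoned — not met.
(b) = F OR F = false.
So (3) is not satisfied (T AND F).
Overall = F OR F OR F = false.

No — denied.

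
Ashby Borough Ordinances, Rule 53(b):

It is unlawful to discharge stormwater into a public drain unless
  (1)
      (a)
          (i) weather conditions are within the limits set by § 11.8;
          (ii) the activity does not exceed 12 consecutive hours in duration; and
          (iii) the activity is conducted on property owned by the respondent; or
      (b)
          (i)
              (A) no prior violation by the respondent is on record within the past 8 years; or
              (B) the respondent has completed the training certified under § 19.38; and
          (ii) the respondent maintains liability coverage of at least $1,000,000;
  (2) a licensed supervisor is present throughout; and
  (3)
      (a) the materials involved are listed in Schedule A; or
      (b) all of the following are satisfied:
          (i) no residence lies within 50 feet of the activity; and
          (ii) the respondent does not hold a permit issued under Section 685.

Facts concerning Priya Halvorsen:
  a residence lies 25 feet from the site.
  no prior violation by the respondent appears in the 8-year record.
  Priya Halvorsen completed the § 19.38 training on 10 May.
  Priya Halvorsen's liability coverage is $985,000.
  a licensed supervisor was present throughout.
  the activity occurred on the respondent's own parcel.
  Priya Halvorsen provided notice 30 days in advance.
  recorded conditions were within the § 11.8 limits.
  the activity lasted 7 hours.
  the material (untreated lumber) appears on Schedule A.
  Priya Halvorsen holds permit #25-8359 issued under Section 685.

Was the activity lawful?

Yes — lawful.

(i) weather ok — satisfied.
(ii) ≤ 12 hrs duration — met.
(iii) own property — satisfied.
(a) = T AND T AND T = true.
(A) no prior violation — met.
(B) training certified — satisfied.
(i): T OR T → true.
(ii) coverage ≥ $1,000,000 — fails.
(b) = T AND F = false.
So (1) is satisfied (T OR F).
(2) supervisor present — satisfied.
(a) Schedule A material — met.
(i) no residence in 50 ft — fails.
(ii) not (holds permit) — not met.
(b): F AND F → false.
(3): T OR F → true.
Overall: T AND T AND T → true.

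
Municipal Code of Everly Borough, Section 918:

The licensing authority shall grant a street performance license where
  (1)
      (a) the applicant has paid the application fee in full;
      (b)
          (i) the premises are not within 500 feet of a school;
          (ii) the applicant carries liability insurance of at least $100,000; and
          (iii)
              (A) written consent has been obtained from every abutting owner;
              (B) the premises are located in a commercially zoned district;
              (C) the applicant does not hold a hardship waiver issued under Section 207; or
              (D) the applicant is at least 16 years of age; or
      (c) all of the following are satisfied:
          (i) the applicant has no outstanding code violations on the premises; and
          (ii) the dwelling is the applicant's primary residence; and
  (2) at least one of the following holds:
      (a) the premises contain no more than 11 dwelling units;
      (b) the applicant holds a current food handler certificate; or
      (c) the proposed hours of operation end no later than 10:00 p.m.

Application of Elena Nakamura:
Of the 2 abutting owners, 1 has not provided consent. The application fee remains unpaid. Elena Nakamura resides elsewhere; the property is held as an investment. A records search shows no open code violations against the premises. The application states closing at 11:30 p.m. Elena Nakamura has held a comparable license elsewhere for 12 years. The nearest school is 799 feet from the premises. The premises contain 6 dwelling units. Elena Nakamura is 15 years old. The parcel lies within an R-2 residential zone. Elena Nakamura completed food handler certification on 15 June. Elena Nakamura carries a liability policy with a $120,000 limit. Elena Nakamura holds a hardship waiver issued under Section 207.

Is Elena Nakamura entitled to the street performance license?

No — denied.

(a) fee paid — fails.
(i) ≥500 ft from school — met.
(ii) insurance ≥ $100,000 — satisfied.
(A) all abutters consent — fails.
(B) commercially zoned — not satisfied.
(C) not (hardship waiver) — not satisfied.
(D) age ≥ 16 — fails.
So (iii) is not satisfied (F OR F OR F OR F).
So (b) is not satisfied (T AND T AND F).
(i) no code violations — met.
(ii) primary residence — fails.
So (c) is not satisfied (T AND F).
(1): F OR F OR F → false.
(a) ≤ 11 units — met.
(b) food handler cert. — satisfied.
(c) closes by 10 p.m. — not satisfied.
(2) = T OR T OR F = true.
So Overall is not satisfied (F AND T).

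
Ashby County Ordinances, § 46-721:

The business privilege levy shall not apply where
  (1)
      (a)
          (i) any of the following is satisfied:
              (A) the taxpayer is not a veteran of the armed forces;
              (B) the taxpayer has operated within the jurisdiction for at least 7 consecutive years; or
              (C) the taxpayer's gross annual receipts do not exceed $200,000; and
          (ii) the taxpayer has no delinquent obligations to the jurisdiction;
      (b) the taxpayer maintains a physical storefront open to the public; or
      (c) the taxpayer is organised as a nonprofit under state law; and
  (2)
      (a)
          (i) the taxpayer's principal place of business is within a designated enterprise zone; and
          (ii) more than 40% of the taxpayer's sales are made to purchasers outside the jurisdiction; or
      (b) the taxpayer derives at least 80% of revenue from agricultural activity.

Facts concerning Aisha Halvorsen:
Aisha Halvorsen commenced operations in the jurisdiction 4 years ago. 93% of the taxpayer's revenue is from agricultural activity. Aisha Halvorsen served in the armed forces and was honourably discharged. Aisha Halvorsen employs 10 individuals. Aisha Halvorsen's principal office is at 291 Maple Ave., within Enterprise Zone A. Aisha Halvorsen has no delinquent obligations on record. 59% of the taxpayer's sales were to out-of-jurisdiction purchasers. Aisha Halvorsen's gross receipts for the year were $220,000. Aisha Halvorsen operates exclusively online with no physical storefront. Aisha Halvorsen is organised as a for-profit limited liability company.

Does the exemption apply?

(A) not (veteran) — not satisfied.
(B) ≥ 7 yrs in jurisdiction — not satisfied.
(C) receipts ≤ $200,000 — not met.
(i) = F OR F OR F = false.
(ii) no delinquency — holds.
(a): F AND T → false.
(b) has storefront — not met.
(c) nonprofit — not met.
(1): F OR F OR F → false.
(i) in enterprise zone — holds.
(ii) >40% out-of-jur. sales — satisfied.
So (a) is satisfied (T AND T).
(b) ≥80% agricultural — met.
So (2) is satisfied (T OR T).
So Overall is not satisfied (F AND T).

No — not exempt.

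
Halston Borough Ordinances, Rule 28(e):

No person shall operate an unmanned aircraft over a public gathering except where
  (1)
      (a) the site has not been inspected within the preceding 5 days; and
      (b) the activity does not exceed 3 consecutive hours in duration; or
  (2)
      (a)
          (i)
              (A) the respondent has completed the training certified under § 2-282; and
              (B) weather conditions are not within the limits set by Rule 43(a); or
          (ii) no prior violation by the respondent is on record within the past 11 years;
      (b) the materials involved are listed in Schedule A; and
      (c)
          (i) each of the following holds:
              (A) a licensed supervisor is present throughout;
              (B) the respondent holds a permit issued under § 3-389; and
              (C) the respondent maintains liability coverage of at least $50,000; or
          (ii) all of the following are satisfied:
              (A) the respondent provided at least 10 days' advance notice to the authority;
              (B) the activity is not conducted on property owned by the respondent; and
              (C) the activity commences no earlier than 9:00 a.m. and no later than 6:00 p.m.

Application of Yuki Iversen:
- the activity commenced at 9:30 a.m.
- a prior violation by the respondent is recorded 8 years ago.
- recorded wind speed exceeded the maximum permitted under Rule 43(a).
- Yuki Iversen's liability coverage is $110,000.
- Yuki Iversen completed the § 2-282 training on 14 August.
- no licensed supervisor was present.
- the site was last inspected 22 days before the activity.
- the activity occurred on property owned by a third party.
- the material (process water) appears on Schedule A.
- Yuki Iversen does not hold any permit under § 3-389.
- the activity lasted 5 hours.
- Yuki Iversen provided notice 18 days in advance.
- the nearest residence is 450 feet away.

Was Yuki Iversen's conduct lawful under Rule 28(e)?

Yes — lawful.

(a) not (site inspected) — met.
(b) ≤ 3 hrs duration — not met.
(1): T AND F → false.
(A) training certified — met.
(B) not (weather ok) — satisfied.
So (i) is satisfied (T AND T).
(ii) no prior violation — not met.
(a): T OR F → true.
(b) Schedule A material — satisfied.
(A) supervisor present — not met.
(B) holds permit — not met.
(C) coverage ≥ $50,000 — met.
(i) = F AND F AND T = false.
(A) ≥10 days' notice — satisfied.
(B) not (own property) — satisfied.
(C) start within hours — holds.
(ii) = T AND T AND T = true.
So (c) is satisfied (F OR T).
(2): T AND T AND T → true.
Overall = F OR T = true.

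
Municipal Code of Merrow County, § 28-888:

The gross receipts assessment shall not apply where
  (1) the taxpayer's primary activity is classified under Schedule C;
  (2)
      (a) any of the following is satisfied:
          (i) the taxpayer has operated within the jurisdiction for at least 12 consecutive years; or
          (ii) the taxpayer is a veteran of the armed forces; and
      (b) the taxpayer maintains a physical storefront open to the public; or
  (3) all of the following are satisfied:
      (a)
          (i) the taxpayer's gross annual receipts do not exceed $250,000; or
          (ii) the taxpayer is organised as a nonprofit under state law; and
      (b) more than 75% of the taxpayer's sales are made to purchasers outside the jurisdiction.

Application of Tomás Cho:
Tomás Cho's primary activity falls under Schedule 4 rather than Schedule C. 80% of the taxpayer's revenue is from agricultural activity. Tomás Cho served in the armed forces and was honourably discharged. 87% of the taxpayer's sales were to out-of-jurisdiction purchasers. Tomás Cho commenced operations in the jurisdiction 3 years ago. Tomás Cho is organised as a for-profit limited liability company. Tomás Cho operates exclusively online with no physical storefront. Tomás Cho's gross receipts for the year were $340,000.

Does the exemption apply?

(1) Schedule C activity — fails.
(i) ≥ 12 yrs in jurisdiction — fails.
(ii) veteran — satisfied.
(a) = F OR T = true.
(b) has storefront — not met.
(2) = T AND F = false.
(i) receipts ≤ $250,000 — fails.
(ii) nonprofit — not satisfied.
(a): F OR F → false.
(b) >75% out-of-jur. sales — holds.
So (3) is not satisfied (F AND T).
So Overall is not satisfied (F OR F OR F).

No — not exempt.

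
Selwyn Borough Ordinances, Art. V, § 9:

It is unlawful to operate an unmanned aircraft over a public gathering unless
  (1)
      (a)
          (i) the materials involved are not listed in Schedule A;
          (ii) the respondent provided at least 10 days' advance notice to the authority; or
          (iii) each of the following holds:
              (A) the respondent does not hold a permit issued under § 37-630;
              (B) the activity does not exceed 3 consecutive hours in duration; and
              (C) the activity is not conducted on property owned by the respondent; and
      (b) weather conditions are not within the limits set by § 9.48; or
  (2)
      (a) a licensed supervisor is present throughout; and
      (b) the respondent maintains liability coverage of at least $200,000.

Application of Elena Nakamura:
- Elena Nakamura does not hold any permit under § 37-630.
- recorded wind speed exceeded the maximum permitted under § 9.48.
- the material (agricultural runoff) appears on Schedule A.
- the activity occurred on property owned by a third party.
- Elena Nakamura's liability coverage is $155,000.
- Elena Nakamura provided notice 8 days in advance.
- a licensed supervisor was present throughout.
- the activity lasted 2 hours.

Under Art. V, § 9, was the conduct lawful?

(i) not (Schedule A material) — not satisfied.
(ii) ≥10 days' notice — not met.
(A) not (holds permit) — satisfied.
(B) ≤ 3 hrs duration — satisfied.
(C) not (own property) — met.
So (iii) is satisfied (T AND T AND T).
(a) = F OR F OR T = true.
(b) not (weather ok) — met.
(1) = T AND T = true.
(a) supervisor present — satisfied.
(b) coverage ≥ $200,000 — fails.
(2): T AND F → false.
Overall: T OR F → true.

Yes — lawful.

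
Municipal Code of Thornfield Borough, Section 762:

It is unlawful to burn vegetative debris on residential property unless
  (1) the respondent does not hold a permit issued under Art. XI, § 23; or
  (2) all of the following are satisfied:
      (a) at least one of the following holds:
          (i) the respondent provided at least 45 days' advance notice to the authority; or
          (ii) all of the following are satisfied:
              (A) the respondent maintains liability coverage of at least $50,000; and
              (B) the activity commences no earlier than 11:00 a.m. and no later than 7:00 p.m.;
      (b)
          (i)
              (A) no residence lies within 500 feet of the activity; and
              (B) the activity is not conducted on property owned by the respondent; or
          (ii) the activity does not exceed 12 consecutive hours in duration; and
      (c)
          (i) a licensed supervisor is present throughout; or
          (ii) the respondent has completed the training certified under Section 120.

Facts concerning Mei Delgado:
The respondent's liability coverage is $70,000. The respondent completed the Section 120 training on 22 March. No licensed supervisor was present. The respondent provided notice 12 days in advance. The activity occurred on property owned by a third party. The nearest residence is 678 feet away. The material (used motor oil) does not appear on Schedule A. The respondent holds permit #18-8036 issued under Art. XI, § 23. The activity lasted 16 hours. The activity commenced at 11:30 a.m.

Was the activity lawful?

Yes — lawful.

(1) not (holds permit) — not met.
(i) ≥45 days' notice — not satisfied.
(A) coverage ≥ $50,000 — holds.
(B) start within hours — satisfied.
So (ii) is satisfied (T AND T).
So (a) is satisfied (F OR T).
(A) no residence in 500 ft — met.
(B) not (own property) — satisfied.
(i): T AND T → true.
(ii) ≤ 12 hrs duration — not met.
(b) = T OR F = true.
(i) supervisor present — fails.
(ii) training certified — satisfied.
(c) = F OR T = true.
(2): T AND T AND T → true.
So Overall is satisfied (F OR T).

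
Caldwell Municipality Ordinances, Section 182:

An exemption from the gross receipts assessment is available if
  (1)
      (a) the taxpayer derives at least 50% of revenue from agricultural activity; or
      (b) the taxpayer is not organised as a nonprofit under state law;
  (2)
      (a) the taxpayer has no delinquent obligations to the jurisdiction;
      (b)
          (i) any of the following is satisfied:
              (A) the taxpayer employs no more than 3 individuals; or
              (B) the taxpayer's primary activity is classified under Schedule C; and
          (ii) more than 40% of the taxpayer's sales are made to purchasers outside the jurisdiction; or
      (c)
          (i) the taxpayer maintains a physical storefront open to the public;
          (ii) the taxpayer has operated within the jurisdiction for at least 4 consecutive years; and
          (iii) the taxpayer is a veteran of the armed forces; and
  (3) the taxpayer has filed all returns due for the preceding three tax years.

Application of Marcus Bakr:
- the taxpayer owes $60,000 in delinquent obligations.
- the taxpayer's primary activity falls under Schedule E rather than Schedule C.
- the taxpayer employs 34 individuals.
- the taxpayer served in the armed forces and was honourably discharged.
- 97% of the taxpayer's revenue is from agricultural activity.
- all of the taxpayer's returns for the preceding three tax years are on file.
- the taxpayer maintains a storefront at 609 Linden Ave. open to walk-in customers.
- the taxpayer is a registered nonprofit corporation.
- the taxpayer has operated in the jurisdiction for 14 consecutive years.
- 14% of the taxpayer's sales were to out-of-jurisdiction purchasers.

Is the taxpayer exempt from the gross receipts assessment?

Yes — exempt.

(a) ≥50% agricultural — met.
(b) not (nonprofit) — not satisfied.
So (1) is satisfied (T OR F).
(a) no delinquency — not met.
(A) ≤ 3 employees — fails.
(B) Schedule C activity — fails.
(i): F OR F → false.
(ii) >40% out-of-jur. sales — fails.
(b): F AND F → false.
(i) has storefront — holds.
(ii) ≥ 4 yrs in jurisdiction — satisfied.
(iii) veteran — satisfied.
So (c) is satisfied (T AND T AND T).
(2): F OR F OR T → true.
(3) returns current — satisfied.
Overall: T AND T AND T → true.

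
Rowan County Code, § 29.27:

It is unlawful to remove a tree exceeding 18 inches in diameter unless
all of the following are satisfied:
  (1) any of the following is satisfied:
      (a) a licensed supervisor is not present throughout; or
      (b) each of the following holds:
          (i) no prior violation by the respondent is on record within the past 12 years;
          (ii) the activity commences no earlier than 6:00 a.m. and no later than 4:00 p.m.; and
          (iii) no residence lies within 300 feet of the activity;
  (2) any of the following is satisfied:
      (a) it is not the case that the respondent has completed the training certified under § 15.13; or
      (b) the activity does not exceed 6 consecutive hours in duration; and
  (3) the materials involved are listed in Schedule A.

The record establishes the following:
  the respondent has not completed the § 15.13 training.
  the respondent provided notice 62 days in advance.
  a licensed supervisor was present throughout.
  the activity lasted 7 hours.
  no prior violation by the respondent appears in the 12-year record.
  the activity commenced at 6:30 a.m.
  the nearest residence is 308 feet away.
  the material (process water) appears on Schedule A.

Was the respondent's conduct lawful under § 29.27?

(a) not (supervisor present) — fails.
(i) no prior violation — met.
(ii) start within hours — holds.
(iii) no residence in 300 ft — met.
(b) = T AND T AND T = true.
So (1) is satisfied (F OR T).
(a) not (training certified) — satisfied.
(b) ≤ 6 hrs duration — fails.
So (2) is satisfied (T OR F).
(3) Schedule A material — met.
So Overall is satisfied (T AND T AND T).

Yes — lawful.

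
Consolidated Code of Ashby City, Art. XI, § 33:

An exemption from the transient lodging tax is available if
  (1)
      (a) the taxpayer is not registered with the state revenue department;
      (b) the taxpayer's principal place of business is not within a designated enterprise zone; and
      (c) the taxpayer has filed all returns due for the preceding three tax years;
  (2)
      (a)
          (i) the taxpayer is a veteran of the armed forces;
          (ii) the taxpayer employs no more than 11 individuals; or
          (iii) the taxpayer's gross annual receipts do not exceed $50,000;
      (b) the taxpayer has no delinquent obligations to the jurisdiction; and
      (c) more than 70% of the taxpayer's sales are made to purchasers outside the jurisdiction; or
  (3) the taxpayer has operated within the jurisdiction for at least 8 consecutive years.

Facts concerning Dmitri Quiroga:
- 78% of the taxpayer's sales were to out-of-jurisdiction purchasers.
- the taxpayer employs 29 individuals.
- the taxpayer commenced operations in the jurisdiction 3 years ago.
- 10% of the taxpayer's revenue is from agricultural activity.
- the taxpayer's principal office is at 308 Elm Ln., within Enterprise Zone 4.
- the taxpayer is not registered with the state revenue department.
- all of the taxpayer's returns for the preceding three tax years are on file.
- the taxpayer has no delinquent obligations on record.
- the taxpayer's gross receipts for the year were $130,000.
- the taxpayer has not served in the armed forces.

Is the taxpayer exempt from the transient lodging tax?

(a) not (state-registered) — met.
(b) not (in enterprise zone) — not met.
(c) returns current — holds.
(1) = T AND F AND T = false.
(i) veteran — not met.
(ii) ≤ 11 employees — fails.
(iii) receipts ≤ $50,000 — not met.
(a): F OR F OR F → false.
(b) no delinquency — satisfied.
(c) >70% out-of-jur. sales — satisfied.
So (2) is not satisfied (F AND T AND T).
(3) ≥ 8 yrs in jurisdiction — fails.
Overall: F OR F OR F → false.

No — not exempt.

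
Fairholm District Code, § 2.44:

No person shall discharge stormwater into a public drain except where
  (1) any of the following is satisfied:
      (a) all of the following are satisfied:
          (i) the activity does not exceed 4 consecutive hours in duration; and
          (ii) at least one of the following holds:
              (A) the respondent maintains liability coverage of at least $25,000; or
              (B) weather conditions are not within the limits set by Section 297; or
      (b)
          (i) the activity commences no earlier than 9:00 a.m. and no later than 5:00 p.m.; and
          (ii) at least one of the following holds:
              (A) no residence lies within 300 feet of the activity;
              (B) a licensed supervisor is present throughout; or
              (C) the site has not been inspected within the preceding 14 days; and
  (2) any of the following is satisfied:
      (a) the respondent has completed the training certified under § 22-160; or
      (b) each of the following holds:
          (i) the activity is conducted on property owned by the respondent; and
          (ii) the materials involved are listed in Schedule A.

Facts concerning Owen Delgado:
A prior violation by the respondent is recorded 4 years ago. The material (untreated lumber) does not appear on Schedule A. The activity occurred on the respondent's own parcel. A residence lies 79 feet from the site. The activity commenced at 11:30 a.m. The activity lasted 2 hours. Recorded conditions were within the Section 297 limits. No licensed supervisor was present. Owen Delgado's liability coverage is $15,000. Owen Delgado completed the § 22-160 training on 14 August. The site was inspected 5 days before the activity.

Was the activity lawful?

No — unlawful.

(i) ≤ 4 hrs duration — satisfied.
(A) coverage ≥ $25,000 — not met.
(B) not (weather ok) — not satisfied.
So (ii) is not satisfied (F OR F).
(a) = T AND F = false.
(i) start within hours — satisfied.
(A) no residence in 300 ft — not met.
(B) supervisor present — not satisfied.
(C) not (site inspected) — not met.
So (ii) is not satisfied (F OR F OR F).
So (b) is not satisfied (T AND F).
So (1) is not satisfied (F OR F).
(a) training certified — satisfied.
(i) own property — holds.
(ii) Schedule A material — not satisfied.
(b): T AND F → false.
(2) = T OR F = true.
So Overall is not satisfied (F AND T).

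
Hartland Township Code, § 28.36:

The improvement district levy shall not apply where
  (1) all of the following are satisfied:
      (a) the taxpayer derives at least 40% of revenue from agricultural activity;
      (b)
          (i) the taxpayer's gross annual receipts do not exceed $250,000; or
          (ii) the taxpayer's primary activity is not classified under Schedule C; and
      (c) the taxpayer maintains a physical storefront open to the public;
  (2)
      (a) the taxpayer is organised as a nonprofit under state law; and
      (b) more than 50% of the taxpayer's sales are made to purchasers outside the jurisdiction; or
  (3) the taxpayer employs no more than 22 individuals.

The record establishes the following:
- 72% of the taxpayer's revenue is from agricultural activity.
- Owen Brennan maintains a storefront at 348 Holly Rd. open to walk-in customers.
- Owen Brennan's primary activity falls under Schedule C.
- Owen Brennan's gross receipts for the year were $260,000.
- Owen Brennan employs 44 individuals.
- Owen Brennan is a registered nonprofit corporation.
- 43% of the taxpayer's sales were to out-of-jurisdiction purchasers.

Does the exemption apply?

(a) ≥40% agricultural — holds.
(i) receipts ≤ $250,000 — not met.
(ii) not (Schedule C activity) — fails.
(b) = F OR F = false.
(c) has storefront — satisfied.
(1) = T AND F AND T = false.
(a) nonprofit — holds.
(b) >50% out-of-jur. sales — not satisfied.
(2) = T AND F = false.
(3) ≤ 22 employees — fails.
Overall = F OR F OR F = false.

No — not exempt.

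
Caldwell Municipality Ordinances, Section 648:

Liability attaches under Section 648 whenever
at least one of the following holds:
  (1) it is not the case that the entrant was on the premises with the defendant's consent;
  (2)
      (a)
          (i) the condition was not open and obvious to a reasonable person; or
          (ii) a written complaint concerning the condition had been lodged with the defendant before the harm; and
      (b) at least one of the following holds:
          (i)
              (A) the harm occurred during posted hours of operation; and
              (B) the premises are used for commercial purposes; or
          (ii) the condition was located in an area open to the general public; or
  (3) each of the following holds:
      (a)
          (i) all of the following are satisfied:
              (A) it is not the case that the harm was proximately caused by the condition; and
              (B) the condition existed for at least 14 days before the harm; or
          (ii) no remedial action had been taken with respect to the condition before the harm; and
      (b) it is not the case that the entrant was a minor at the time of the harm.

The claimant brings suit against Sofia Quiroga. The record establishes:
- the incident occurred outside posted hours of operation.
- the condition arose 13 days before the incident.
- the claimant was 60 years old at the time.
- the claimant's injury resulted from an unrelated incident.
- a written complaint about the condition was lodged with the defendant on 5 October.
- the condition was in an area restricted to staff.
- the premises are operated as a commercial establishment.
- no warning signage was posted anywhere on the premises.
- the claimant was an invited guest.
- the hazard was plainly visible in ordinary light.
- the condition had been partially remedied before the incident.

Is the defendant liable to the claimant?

No — not liable.

(1) not (consent to enter) — not met.
(i) not open/obvious — fails.
(ii) complaint lodged — satisfied.
(a): F OR T → true.
(A) during posted hours — not satisfied.
(B) commercial use — met.
(i) = F AND T = false.
(ii) public area — not satisfied.
(b): F OR F → false.
So (2) is not satisfied (T AND F).
(A) not (proximate cause) — met.
(B) condition ≥14 days old — not satisfied.
(i) = T AND F = false.
(ii) no remedial action — not satisfied.
So (a) is not satisfied (F OR F).
(b) not (entrant a minor) — holds.
(3) = F AND T = false.
Overall = F OR F OR F = false.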